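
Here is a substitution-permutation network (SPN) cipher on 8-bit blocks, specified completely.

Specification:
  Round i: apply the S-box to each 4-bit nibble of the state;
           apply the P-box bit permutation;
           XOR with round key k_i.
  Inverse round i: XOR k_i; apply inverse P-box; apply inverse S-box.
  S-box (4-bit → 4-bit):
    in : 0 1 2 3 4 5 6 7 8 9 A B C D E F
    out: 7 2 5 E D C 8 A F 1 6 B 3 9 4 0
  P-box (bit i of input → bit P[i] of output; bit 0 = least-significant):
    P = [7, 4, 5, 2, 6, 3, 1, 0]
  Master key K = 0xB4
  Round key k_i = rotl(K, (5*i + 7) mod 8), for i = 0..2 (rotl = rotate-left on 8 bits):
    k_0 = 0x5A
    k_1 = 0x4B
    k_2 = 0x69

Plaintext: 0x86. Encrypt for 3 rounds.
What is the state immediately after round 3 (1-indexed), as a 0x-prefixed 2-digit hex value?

s_0 = plaintext = 0x86
s_1 = Round(s_0, k_0) = 0x15
s_2 = Round(s_1, k_1) = 0x67
s_3 = Round(s_2, k_2) = 0x7C

0x7C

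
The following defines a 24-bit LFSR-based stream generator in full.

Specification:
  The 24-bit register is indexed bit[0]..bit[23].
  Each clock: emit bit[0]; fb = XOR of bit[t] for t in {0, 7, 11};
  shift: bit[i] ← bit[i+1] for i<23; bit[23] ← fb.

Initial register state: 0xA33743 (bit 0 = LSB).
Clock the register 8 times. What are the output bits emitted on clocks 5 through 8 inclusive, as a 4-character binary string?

reg_0 = 0xA33743
clock 1: out=1, reg = 0xD19BA1
clock 2: out=1, reg = 0xE8CDD0
clock 3: out=0, reg = 0x7466E8
clock 4: out=0, reg = 0xBA3374
clock 5: out=0, reg = 0x5D19BA
clock 6: out=0, reg = 0x2E8CDD
clock 7: out=1, reg = 0x97466E
clock 8: out=0, reg = 0x4BA337

0010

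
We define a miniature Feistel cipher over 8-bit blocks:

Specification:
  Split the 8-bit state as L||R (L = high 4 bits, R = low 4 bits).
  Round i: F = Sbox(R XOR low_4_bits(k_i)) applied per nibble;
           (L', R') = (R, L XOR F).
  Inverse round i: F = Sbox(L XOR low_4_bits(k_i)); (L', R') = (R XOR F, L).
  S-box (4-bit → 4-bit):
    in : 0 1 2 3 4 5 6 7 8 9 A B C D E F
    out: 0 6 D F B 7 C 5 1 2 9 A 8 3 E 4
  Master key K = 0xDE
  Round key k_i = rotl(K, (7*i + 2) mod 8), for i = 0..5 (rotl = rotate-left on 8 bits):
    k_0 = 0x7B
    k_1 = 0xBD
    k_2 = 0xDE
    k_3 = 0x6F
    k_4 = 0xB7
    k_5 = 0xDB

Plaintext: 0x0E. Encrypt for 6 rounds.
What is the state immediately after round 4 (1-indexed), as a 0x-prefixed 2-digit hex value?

0x5E

s_0 = plaintext = 0x0E
s_1 = Round(s_0, k_0) = 0xE7
s_2 = Round(s_1, k_1) = 0x77
s_3 = Round(s_2, k_2) = 0x75
s_4 = Round(s_3, k_3) = 0x5E
s_5 = Round(s_4, k_4) = 0xE7
s_6 = Round(s_5, k_5) = 0x76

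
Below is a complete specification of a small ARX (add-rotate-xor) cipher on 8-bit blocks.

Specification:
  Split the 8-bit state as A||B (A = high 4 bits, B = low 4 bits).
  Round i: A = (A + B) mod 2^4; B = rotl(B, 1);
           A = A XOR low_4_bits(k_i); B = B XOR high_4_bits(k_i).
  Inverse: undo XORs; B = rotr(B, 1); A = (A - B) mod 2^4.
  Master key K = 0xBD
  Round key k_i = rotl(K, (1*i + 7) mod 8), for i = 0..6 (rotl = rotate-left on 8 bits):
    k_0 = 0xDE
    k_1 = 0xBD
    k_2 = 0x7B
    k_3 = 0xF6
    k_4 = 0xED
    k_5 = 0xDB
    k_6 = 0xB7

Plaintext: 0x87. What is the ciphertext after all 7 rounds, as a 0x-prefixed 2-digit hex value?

s_0 = plaintext = 0x87
s_1 = Round(s_0, k_0) = 0x13
s_2 = Round(s_1, k_1) = 0x9D
s_3 = Round(s_2, k_2) = 0xDC
s_4 = Round(s_3, k_3) = 0xF6
s_5 = Round(s_4, k_4) = 0x82
s_6 = Round(s_5, k_5) = 0x19
s_7 = Round(s_6, k_6) = 0xD8

0xD8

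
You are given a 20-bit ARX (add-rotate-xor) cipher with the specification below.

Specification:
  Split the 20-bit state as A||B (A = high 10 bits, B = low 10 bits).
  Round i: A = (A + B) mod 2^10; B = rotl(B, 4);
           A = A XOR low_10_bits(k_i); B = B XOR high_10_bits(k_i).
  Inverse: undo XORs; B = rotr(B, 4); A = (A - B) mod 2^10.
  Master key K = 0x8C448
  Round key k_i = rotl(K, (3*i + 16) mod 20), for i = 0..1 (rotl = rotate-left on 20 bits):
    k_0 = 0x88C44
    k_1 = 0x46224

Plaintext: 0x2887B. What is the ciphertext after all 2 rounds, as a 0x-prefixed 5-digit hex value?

0x33C3E

s_0 = plaintext = 0x2887B
s_1 = Round(s_0, k_0) = 0x56592
s_2 = Round(s_1, k_1) = 0x33C3E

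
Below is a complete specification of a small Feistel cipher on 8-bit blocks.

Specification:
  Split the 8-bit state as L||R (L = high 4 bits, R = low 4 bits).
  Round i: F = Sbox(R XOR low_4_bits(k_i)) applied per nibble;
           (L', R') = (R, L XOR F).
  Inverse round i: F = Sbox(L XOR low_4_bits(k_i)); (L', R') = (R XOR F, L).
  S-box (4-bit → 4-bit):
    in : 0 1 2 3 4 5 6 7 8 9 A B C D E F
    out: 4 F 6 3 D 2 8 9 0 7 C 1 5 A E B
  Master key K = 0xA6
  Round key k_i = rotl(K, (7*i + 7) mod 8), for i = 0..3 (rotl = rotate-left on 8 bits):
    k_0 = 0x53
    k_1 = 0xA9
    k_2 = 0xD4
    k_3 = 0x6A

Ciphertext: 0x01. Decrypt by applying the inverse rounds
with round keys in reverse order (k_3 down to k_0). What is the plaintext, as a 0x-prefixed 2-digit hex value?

s_0 = ciphertext = 0x01
s_1 = InvRound(s_0, k_3) = 0xD0
s_2 = InvRound(s_1, k_2) = 0x7D
s_3 = InvRound(s_2, k_1) = 0x37
s_4 = InvRound(s_3, k_0) = 0x33

0x33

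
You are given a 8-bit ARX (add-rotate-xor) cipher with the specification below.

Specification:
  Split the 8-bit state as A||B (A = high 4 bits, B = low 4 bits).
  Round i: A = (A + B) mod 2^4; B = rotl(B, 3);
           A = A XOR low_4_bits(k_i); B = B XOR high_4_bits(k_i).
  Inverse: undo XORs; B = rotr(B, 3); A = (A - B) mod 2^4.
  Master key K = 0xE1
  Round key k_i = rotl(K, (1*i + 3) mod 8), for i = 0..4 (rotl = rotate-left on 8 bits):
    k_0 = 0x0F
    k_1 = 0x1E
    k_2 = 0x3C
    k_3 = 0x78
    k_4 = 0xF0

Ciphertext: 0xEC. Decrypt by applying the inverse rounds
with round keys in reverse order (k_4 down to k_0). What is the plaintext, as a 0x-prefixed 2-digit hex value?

0xBC

s_0 = ciphertext = 0xEC
s_1 = InvRound(s_0, k_4) = 0x86
s_2 = InvRound(s_1, k_3) = 0xE2
s_3 = InvRound(s_2, k_2) = 0x02
s_4 = InvRound(s_3, k_1) = 0x86
s_5 = InvRound(s_4, k_0) = 0xBC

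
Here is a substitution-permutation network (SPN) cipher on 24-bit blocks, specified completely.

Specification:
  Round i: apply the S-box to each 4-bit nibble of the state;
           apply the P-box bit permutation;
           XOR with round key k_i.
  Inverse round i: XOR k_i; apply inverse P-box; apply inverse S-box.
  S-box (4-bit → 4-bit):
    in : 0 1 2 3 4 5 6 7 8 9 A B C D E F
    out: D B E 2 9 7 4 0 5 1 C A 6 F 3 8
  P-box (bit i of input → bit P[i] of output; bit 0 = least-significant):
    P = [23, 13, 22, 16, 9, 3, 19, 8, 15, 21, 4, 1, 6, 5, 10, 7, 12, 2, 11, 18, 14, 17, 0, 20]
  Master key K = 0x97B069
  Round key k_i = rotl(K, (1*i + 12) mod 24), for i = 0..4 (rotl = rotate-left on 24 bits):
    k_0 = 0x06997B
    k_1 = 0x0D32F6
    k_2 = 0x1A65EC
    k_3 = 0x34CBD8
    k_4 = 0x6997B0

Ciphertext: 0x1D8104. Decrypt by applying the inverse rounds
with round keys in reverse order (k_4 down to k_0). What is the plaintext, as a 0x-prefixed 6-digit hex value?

0x53D885

s_0 = ciphertext = 0x1D8104
s_1 = InvRound(s_0, k_4) = 0xF12C96
s_2 = InvRound(s_1, k_3) = 0x9B841D
s_3 = InvRound(s_2, k_2) = 0x8718F1
s_4 = InvRound(s_3, k_1) = 0xCC7F8E
s_5 = InvRound(s_4, k_0) = 0x53D885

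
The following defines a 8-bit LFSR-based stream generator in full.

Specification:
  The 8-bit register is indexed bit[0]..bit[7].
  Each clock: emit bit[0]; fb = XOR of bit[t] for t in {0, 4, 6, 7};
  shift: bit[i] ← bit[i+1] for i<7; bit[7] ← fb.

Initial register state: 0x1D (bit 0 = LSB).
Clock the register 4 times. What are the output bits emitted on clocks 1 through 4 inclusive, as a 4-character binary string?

1011

reg_0 = 0x1D
clock 1: out=1, reg = 0x0E
clock 2: out=0, reg = 0x07
clock 3: out=1, reg = 0x83
clock 4: out=1, reg = 0x41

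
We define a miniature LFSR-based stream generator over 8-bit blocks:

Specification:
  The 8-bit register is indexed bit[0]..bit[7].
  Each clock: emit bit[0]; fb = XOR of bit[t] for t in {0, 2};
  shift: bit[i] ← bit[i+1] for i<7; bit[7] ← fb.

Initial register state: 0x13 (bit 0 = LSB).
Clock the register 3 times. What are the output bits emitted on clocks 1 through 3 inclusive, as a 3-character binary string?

reg_0 = 0x13
clock 1: out=1, reg = 0x89
clock 2: out=1, reg = 0xC4
clock 3: out=0, reg = 0xE2

110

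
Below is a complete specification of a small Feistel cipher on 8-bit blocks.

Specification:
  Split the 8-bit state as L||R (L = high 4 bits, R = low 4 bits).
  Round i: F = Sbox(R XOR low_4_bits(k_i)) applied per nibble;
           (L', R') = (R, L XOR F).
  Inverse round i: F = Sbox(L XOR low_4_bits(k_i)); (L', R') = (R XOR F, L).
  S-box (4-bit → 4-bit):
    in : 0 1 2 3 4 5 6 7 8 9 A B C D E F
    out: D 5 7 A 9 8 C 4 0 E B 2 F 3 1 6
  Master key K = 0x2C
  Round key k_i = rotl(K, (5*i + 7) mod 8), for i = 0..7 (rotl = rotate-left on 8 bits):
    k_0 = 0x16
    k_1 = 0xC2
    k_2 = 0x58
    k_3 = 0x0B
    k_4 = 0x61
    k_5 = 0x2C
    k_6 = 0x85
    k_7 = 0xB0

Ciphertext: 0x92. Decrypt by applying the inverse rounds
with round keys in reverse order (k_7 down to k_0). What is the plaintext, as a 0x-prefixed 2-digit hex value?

s_0 = ciphertext = 0x92
s_1 = InvRound(s_0, k_7) = 0xC9
s_2 = InvRound(s_1, k_6) = 0x7C
s_3 = InvRound(s_2, k_5) = 0xE7
s_4 = InvRound(s_3, k_4) = 0x1E
s_5 = InvRound(s_4, k_3) = 0x51
s_6 = InvRound(s_5, k_2) = 0x25
s_7 = InvRound(s_6, k_1) = 0x82
s_8 = InvRound(s_7, k_0) = 0x38

0x38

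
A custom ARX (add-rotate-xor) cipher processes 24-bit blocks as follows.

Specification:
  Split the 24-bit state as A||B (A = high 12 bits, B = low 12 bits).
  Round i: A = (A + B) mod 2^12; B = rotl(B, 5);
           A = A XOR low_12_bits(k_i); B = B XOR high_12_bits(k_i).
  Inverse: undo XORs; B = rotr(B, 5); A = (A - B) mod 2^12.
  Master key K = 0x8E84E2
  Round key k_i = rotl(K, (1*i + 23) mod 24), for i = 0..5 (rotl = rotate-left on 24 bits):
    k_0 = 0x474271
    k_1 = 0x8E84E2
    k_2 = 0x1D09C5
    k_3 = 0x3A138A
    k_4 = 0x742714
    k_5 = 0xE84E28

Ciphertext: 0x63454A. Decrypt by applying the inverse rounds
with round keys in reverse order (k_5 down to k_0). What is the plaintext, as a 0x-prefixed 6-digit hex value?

s_0 = ciphertext = 0x63454A
s_1 = InvRound(s_0, k_5) = 0x0BE75E
s_2 = InvRound(s_1, k_4) = 0x9AAE00
s_3 = InvRound(s_2, k_3) = 0x9330ED
s_4 = InvRound(s_3, k_2) = 0x26DE89
s_5 = InvRound(s_4, k_1) = 0x5DC0B3
s_6 = InvRound(s_5, k_0) = 0x4073A6

0x4073A6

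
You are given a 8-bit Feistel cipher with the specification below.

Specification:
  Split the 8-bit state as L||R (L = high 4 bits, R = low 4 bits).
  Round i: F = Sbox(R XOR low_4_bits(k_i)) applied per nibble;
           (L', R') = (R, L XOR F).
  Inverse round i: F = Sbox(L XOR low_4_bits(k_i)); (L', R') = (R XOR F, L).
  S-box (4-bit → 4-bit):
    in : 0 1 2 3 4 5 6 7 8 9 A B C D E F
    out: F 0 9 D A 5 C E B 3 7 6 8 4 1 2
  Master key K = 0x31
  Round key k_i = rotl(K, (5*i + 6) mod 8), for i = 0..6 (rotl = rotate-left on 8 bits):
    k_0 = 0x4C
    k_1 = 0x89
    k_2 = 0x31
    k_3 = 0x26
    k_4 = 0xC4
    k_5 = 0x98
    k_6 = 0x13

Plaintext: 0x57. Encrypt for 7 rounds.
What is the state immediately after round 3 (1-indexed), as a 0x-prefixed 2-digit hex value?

s_0 = plaintext = 0x57
s_1 = Round(s_0, k_0) = 0x73
s_2 = Round(s_1, k_1) = 0x30
s_3 = Round(s_2, k_2) = 0x03
s_4 = Round(s_3, k_3) = 0x35
s_5 = Round(s_4, k_4) = 0x53
s_6 = Round(s_5, k_5) = 0x33
s_7 = Round(s_6, k_6) = 0x3C

0x03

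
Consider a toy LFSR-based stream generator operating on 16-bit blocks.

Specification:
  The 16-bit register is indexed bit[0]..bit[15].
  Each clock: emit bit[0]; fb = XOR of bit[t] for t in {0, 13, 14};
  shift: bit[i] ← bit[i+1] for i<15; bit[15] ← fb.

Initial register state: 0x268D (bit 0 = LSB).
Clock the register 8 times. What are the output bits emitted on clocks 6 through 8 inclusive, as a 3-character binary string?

001

reg_0 = 0x268D
clock 1: out=1, reg = 0x1346
clock 2: out=0, reg = 0x09A3
clock 3: out=1, reg = 0x84D1
clock 4: out=1, reg = 0xC268
clock 5: out=0, reg = 0xE134
clock 6: out=0, reg = 0x709A
clock 7: out=0, reg = 0x384D
clock 8: out=1, reg = 0x1C26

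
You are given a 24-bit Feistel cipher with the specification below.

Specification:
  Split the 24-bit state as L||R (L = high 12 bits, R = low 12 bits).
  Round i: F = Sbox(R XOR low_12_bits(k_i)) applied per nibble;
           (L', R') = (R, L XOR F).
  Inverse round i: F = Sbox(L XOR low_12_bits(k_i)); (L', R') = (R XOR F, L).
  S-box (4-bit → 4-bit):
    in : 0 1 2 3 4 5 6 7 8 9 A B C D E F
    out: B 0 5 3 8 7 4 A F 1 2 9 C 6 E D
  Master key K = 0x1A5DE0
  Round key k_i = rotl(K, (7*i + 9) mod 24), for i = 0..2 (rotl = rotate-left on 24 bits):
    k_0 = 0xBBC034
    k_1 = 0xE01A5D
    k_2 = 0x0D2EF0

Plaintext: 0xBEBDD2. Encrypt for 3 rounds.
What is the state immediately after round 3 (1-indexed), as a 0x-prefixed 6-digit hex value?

s_0 = plaintext = 0xBEBDD2
s_1 = Round(s_0, k_0) = 0xDD2D0F
s_2 = Round(s_1, k_1) = 0xD0F7A7
s_3 = Round(s_2, k_2) = 0x7A7C75

0x7A7C75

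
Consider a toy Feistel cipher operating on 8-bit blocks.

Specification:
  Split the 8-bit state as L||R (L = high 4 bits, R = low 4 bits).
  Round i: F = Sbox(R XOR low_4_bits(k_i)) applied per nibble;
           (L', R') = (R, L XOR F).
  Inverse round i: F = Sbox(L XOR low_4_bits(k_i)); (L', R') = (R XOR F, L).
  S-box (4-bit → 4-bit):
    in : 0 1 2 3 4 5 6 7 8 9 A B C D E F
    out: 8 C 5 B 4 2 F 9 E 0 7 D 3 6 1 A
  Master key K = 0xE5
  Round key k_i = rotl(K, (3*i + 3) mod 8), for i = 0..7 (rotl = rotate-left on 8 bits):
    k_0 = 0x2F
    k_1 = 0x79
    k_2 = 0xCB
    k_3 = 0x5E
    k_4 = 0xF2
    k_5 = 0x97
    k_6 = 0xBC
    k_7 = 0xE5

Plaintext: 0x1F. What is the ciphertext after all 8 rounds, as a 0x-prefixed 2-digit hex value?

s_0 = plaintext = 0x1F
s_1 = Round(s_0, k_0) = 0xF9
s_2 = Round(s_1, k_1) = 0x97
s_3 = Round(s_2, k_2) = 0x7A
s_4 = Round(s_3, k_3) = 0xA3
s_5 = Round(s_4, k_4) = 0x36
s_6 = Round(s_5, k_5) = 0x6F
s_7 = Round(s_6, k_6) = 0xFD
s_8 = Round(s_7, k_7) = 0xD1

0xD1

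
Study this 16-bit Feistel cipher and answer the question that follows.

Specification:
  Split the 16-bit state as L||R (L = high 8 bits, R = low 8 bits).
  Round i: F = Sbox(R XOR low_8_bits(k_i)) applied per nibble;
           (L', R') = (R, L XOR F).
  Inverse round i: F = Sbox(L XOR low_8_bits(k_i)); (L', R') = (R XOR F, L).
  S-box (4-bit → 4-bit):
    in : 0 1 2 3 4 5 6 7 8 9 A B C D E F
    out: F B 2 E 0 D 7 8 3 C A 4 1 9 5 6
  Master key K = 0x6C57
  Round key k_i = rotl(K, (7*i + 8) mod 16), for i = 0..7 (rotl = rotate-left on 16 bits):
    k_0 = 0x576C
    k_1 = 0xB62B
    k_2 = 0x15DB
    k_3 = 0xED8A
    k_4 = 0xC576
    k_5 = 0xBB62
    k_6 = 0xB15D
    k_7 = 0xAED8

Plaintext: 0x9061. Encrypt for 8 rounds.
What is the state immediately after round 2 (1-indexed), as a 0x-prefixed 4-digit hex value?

s_0 = plaintext = 0x9061
s_1 = Round(s_0, k_0) = 0x6169
s_2 = Round(s_1, k_1) = 0x6963
s_3 = Round(s_2, k_2) = 0x632A
s_4 = Round(s_3, k_3) = 0x2ACC
s_5 = Round(s_4, k_4) = 0xCC60
s_6 = Round(s_5, k_5) = 0x603E
s_7 = Round(s_6, k_6) = 0x3E1E
s_8 = Round(s_7, k_7) = 0x1E29

0x6963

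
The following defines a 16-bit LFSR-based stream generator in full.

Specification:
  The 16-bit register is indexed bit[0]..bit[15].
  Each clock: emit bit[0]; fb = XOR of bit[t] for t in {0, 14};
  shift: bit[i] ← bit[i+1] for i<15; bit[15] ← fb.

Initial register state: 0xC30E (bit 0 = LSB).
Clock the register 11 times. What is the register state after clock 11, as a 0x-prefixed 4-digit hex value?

0xB538

reg_0 = 0xC30E
clock 1: out=0, reg = 0xE187
clock 2: out=1, reg = 0x70C3
clock 3: out=1, reg = 0x3861
clock 4: out=1, reg = 0x9C30
clock 5: out=0, reg = 0x4E18
clock 6: out=0, reg = 0xA70C
clock 7: out=0, reg = 0x5386
clock 8: out=0, reg = 0xA9C3
clock 9: out=1, reg = 0xD4E1
clock 10: out=1, reg = 0x6A70
clock 11: out=0, reg = 0xB538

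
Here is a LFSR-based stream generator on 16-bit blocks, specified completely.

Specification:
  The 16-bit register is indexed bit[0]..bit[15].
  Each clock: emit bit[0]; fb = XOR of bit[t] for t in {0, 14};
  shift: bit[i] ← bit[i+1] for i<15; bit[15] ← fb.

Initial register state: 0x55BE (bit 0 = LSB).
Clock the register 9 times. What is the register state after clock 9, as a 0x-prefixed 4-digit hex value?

reg_0 = 0x55BE
clock 1: out=0, reg = 0xAADF
clock 2: out=1, reg = 0xD56F
clock 3: out=1, reg = 0x6AB7
clock 4: out=1, reg = 0x355B
clock 5: out=1, reg = 0x9AAD
clock 6: out=1, reg = 0xCD56
clock 7: out=0, reg = 0xE6AB
clock 8: out=1, reg = 0x7355
clock 9: out=1, reg = 0x39AA

0x39AA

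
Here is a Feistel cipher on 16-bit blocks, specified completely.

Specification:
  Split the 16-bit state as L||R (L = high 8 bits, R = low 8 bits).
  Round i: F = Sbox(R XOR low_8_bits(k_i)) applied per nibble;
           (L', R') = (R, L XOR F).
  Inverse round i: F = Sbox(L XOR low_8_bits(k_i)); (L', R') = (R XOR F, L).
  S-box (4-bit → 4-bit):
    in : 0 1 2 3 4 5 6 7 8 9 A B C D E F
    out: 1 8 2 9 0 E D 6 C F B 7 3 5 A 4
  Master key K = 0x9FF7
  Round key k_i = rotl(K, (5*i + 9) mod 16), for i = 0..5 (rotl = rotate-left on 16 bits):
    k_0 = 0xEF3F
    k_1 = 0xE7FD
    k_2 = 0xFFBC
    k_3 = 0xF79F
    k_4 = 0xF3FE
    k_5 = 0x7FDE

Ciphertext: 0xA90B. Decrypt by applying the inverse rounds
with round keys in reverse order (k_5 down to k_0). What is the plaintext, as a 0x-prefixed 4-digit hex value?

s_0 = ciphertext = 0xA90B
s_1 = InvRound(s_0, k_5) = 0x6DA9
s_2 = InvRound(s_1, k_4) = 0x506D
s_3 = InvRound(s_2, k_3) = 0x5950
s_4 = InvRound(s_3, k_2) = 0xFE59
s_5 = InvRound(s_4, k_1) = 0x40FE
s_6 = InvRound(s_5, k_0) = 0x9A40

0x9A40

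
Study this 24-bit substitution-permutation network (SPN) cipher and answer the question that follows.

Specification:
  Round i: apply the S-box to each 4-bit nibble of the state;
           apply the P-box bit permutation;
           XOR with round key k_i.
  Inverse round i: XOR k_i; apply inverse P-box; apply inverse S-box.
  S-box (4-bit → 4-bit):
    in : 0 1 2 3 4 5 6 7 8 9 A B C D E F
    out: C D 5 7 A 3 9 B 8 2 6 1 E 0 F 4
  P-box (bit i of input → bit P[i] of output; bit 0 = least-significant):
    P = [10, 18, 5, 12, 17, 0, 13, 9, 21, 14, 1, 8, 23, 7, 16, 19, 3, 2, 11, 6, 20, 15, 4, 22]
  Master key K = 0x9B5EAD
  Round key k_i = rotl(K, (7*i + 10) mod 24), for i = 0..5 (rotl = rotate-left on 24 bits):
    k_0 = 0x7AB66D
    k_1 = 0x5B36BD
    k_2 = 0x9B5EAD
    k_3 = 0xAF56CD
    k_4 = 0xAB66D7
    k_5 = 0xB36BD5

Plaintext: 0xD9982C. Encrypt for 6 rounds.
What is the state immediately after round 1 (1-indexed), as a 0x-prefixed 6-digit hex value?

0x7C87C9

s_0 = plaintext = 0xD9982C
s_1 = Round(s_0, k_0) = 0x7C87C9
s_2 = Round(s_1, k_1) = 0x27DDF8
s_3 = Round(s_2, k_2) = 0x8B6EF1
s_4 = Round(s_3, k_3) = 0x4723E7
s_5 = Round(s_4, k_4) = 0x4C9098
s_6 = Round(s_5, k_5) = 0xF3F212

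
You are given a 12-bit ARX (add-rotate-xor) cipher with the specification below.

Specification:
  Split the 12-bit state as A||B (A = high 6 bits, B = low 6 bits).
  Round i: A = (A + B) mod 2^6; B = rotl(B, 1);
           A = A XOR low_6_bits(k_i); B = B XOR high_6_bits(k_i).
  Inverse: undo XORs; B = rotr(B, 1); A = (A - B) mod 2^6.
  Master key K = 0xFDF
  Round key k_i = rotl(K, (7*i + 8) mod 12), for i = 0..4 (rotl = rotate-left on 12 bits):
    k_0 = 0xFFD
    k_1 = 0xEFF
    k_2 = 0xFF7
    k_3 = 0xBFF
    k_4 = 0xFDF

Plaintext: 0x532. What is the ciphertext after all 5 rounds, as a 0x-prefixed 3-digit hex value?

0x8E6

s_0 = plaintext = 0x532
s_1 = Round(s_0, k_0) = 0xEDA
s_2 = Round(s_1, k_1) = 0xA8F
s_3 = Round(s_2, k_2) = 0x3A1
s_4 = Round(s_3, k_3) = 0x42C
s_5 = Round(s_4, k_4) = 0x8E6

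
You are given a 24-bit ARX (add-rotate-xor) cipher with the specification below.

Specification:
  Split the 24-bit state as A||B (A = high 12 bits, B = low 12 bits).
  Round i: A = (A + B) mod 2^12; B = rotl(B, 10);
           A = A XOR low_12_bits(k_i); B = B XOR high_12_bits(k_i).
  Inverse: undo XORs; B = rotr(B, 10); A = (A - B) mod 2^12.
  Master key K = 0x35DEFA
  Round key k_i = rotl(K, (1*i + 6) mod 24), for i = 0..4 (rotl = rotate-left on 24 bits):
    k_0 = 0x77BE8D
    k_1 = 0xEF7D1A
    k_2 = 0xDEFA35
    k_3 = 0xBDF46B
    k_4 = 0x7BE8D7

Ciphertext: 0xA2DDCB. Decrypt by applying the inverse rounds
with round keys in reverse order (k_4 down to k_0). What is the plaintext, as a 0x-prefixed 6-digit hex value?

s_0 = ciphertext = 0xA2DDCB
s_1 = InvRound(s_0, k_4) = 0x9249D6
s_2 = InvRound(s_1, k_3) = 0x52B824
s_3 = InvRound(s_2, k_2) = 0x7F172D
s_4 = InvRound(s_3, k_1) = 0x38176A
s_5 = InvRound(s_4, k_0) = 0xCC8044

0xCC8044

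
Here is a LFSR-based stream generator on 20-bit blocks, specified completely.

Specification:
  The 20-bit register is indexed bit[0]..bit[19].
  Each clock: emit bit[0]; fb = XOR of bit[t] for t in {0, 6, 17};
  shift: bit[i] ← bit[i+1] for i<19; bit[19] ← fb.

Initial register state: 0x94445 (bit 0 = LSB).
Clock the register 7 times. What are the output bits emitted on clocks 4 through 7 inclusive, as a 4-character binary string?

0001

reg_0 = 0x94445
clock 1: out=1, reg = 0x4A222
clock 2: out=0, reg = 0x25111
clock 3: out=1, reg = 0x12888
clock 4: out=0, reg = 0x09444
clock 5: out=0, reg = 0x84A22
clock 6: out=0, reg = 0x42511
clock 7: out=1, reg = 0xA1288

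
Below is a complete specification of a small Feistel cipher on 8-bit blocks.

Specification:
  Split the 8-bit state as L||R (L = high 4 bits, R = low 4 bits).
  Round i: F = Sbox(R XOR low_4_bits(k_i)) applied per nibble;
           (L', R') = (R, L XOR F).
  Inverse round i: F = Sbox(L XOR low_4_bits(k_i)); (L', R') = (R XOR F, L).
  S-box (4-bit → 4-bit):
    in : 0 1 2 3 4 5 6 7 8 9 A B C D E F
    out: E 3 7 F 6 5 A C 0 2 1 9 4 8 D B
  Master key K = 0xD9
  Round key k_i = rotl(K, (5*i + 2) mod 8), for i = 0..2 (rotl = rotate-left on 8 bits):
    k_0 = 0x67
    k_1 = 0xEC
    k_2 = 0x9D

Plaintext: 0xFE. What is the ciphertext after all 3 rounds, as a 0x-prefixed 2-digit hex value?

s_0 = plaintext = 0xFE
s_1 = Round(s_0, k_0) = 0xED
s_2 = Round(s_1, k_1) = 0xDD
s_3 = Round(s_2, k_2) = 0xD3

0xD3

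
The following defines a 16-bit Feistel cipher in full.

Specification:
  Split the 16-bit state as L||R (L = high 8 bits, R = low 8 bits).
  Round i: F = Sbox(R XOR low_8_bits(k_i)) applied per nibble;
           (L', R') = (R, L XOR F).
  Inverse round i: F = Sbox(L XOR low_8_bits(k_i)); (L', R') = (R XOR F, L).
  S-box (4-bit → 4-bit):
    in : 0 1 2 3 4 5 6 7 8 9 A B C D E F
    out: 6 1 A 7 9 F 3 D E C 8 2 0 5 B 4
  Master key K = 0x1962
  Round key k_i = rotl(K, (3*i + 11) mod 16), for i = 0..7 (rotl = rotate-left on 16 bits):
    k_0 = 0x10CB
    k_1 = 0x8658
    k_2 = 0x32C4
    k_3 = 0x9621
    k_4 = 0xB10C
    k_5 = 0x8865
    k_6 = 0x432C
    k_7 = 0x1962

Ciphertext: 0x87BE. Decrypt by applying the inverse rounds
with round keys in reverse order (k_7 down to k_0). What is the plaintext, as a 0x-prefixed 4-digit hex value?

s_0 = ciphertext = 0x87BE
s_1 = InvRound(s_0, k_7) = 0x0187
s_2 = InvRound(s_1, k_6) = 0x2201
s_3 = InvRound(s_2, k_5) = 0x9C22
s_4 = InvRound(s_3, k_4) = 0xE49C
s_5 = InvRound(s_4, k_3) = 0x93E4
s_6 = InvRound(s_5, k_2) = 0x1993
s_7 = InvRound(s_6, k_1) = 0x0219
s_8 = InvRound(s_7, k_0) = 0x1502

0x1502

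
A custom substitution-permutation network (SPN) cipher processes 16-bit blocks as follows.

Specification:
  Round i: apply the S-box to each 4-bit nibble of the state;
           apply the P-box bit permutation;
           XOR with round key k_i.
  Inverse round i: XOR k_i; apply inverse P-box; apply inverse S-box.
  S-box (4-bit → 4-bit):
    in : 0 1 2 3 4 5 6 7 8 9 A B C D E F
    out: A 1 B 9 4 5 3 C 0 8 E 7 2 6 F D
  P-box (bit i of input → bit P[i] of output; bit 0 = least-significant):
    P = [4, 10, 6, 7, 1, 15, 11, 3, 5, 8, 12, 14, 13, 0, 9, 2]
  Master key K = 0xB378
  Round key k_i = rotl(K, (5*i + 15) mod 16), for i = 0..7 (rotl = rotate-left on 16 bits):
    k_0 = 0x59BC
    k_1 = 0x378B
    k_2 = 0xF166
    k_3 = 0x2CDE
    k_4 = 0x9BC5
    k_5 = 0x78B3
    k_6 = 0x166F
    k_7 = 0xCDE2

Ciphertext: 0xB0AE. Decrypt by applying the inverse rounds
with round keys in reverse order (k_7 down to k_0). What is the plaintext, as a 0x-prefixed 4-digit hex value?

0x39B7

s_0 = ciphertext = 0xB0AE
s_1 = InvRound(s_0, k_7) = 0x3A7D
s_2 = InvRound(s_1, k_6) = 0x1856
s_3 = InvRound(s_2, k_5) = 0x2387
s_4 = InvRound(s_3, k_4) = 0x14B4
s_5 = InvRound(s_4, k_3) = 0x15F4
s_6 = InvRound(s_5, k_2) = 0x1962
s_7 = InvRound(s_6, k_1) = 0xB17A
s_8 = InvRound(s_7, k_0) = 0x39B7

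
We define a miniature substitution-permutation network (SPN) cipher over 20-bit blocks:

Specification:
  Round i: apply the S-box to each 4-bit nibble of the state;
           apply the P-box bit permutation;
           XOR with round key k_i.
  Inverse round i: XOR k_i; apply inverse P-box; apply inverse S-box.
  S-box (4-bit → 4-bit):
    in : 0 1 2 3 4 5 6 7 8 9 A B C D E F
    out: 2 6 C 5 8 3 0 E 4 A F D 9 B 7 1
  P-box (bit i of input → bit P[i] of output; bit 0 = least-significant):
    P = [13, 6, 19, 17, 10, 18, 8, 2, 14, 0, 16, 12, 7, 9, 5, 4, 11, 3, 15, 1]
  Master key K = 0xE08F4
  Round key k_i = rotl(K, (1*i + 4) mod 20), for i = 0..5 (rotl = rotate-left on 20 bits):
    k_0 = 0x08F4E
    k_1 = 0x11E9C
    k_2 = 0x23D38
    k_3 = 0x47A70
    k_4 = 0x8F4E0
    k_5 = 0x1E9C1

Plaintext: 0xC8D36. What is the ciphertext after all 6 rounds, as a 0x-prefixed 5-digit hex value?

s_0 = plaintext = 0xC8D36
s_1 = Round(s_0, k_0) = 0x0D26D
s_2 = Round(s_1, k_1) = 0x22C44
s_3 = Round(s_2, k_2) = 0x0ED0E
s_4 = Round(s_3, k_3) = 0x80899
s_5 = Round(s_4, k_4) = 0xF76A4
s_6 = Round(s_5, k_5) = 0x7E6F5

0x7E6F5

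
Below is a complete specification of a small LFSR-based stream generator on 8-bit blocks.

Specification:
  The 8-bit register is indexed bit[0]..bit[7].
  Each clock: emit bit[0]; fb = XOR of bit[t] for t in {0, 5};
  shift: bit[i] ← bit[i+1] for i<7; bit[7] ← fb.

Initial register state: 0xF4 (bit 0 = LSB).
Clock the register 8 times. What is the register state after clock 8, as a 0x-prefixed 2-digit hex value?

reg_0 = 0xF4
clock 1: out=0, reg = 0xFA
clock 2: out=0, reg = 0xFD
clock 3: out=1, reg = 0x7E
clock 4: out=0, reg = 0xBF
clock 5: out=1, reg = 0x5F
clock 6: out=1, reg = 0xAF
clock 7: out=1, reg = 0x57
clock 8: out=1, reg = 0xAB

0xAB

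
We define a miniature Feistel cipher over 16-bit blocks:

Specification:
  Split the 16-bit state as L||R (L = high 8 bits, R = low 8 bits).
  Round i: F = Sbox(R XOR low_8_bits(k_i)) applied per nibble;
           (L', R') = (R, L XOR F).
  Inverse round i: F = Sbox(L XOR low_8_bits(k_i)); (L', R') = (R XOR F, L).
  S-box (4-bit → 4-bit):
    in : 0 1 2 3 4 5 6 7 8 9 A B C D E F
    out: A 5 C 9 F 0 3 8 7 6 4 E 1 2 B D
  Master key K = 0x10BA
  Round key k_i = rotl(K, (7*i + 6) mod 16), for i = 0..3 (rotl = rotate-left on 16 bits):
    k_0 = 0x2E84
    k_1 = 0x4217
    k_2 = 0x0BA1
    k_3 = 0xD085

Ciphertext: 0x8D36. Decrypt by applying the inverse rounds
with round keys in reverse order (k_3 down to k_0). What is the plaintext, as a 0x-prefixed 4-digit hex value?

s_0 = ciphertext = 0x8D36
s_1 = InvRound(s_0, k_3) = 0x918D
s_2 = InvRound(s_1, k_2) = 0x1791
s_3 = InvRound(s_2, k_1) = 0x3B17
s_4 = InvRound(s_3, k_0) = 0xFA3B

0xFA3B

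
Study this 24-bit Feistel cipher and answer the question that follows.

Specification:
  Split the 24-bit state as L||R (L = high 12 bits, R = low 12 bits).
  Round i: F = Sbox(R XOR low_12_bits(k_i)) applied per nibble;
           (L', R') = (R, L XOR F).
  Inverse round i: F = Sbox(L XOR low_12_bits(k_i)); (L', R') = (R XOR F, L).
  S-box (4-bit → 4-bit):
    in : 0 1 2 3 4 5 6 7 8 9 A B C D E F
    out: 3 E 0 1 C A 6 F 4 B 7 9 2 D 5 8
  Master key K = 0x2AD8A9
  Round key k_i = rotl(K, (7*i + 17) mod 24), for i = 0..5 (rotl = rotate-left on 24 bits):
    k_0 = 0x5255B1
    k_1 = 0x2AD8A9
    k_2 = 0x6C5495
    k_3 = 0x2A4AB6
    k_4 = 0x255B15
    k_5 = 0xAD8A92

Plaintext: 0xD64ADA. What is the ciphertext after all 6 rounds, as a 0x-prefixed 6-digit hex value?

s_0 = plaintext = 0xD64ADA
s_1 = Round(s_0, k_0) = 0xADA50D
s_2 = Round(s_1, k_1) = 0x50D7A6
s_3 = Round(s_2, k_2) = 0x7A641C
s_4 = Round(s_3, k_3) = 0x41C2D1
s_5 = Round(s_4, k_4) = 0x2D1F30
s_6 = Round(s_5, k_5) = 0xF308A1

0xF308A1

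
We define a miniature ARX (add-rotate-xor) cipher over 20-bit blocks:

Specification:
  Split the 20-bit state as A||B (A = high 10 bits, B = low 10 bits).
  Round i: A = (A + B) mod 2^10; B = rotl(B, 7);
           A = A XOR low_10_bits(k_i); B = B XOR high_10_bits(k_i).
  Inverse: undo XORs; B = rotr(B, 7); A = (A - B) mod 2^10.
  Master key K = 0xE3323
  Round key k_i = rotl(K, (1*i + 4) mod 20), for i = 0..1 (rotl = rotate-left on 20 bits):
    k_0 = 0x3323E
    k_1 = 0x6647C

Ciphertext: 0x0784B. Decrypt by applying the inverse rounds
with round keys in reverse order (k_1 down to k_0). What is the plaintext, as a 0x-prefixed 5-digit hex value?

s_0 = ciphertext = 0x0784B
s_1 = InvRound(s_0, k_1) = 0x73E93
s_2 = InvRound(s_1, k_0) = 0x3D6FC

0x3D6FC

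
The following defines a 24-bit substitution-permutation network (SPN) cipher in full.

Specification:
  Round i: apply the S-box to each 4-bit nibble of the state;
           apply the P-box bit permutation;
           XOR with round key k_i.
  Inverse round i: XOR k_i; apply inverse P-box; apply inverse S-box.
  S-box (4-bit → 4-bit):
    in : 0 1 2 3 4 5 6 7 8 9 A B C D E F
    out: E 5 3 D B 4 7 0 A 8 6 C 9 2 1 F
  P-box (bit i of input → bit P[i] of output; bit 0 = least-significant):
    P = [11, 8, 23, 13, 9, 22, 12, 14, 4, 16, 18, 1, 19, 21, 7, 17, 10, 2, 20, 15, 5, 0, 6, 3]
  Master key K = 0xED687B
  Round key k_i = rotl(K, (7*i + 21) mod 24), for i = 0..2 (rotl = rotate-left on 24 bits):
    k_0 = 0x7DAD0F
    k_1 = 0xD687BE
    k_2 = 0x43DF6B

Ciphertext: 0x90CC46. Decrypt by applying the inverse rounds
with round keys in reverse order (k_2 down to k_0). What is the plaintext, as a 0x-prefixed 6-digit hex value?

s_0 = ciphertext = 0x90CC46
s_1 = InvRound(s_0, k_2) = 0x4A9D6A
s_2 = InvRound(s_1, k_1) = 0x5A1111
s_3 = InvRound(s_2, k_0) = 0x948F5C

0x948F5C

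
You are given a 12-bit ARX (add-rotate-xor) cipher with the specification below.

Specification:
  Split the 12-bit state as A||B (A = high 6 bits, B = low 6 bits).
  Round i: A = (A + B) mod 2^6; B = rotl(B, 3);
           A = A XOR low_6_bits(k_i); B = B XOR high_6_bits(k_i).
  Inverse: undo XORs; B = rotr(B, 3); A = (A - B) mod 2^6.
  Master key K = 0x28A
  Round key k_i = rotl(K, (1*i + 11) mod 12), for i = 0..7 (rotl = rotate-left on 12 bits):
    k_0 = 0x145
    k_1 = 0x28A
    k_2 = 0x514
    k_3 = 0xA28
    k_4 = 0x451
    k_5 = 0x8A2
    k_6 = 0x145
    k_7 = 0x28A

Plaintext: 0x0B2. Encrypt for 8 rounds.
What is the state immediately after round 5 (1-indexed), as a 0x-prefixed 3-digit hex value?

0xCC2

s_0 = plaintext = 0x0B2
s_1 = Round(s_0, k_0) = 0xC53
s_2 = Round(s_1, k_1) = 0x390
s_3 = Round(s_2, k_2) = 0x296
s_4 = Round(s_3, k_3) = 0x21A
s_5 = Round(s_4, k_4) = 0xCC2
s_6 = Round(s_5, k_5) = 0x5F2
s_7 = Round(s_6, k_6) = 0x313
s_8 = Round(s_7, k_7) = 0x550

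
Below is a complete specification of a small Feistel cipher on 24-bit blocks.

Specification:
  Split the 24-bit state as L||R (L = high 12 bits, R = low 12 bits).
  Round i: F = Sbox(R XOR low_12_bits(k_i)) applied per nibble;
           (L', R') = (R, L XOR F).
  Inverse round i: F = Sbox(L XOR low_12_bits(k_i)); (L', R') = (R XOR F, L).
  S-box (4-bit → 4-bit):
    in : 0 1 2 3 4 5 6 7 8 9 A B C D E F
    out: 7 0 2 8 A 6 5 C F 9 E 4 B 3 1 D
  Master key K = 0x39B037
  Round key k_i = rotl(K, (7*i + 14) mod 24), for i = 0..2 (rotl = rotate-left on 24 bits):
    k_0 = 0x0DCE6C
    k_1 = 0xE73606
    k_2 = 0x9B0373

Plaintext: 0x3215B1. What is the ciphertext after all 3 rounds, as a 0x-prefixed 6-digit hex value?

0x5BB2AD

s_0 = plaintext = 0x3215B1
s_1 = Round(s_0, k_0) = 0x5B1712
s_2 = Round(s_1, k_1) = 0x7125BB
s_3 = Round(s_2, k_2) = 0x5BB2AD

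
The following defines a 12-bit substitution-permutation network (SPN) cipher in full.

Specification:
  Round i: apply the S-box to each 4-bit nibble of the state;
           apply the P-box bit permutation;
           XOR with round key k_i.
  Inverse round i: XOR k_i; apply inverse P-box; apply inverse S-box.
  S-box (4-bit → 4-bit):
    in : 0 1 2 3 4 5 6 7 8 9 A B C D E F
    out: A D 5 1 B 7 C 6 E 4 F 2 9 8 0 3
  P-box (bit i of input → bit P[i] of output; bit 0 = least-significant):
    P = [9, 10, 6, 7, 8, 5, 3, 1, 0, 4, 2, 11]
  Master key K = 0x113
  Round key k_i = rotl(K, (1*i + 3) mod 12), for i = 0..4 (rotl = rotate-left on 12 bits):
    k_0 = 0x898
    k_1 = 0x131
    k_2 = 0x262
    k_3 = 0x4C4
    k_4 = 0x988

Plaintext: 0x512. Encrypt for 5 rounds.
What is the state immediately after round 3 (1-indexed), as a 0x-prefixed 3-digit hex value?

s_0 = plaintext = 0x512
s_1 = Round(s_0, k_0) = 0xBC7
s_2 = Round(s_1, k_1) = 0x463
s_3 = Round(s_2, k_2) = 0x879
s_4 = Round(s_3, k_3) = 0xCB8
s_5 = Round(s_4, k_4) = 0x569

0x879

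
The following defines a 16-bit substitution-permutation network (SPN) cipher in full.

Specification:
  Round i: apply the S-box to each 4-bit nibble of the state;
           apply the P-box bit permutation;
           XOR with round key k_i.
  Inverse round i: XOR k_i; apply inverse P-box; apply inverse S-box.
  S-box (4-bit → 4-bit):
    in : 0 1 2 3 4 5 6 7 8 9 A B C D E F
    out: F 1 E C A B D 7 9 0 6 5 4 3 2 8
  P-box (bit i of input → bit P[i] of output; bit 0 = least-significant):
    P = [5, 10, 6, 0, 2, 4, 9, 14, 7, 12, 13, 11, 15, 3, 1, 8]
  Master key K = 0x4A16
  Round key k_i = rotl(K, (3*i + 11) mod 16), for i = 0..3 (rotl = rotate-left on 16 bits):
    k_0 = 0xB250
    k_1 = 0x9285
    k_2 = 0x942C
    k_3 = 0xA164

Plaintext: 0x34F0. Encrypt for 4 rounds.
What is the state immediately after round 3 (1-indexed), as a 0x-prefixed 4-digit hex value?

0x1EE4

s_0 = plaintext = 0x34F0
s_1 = Round(s_0, k_0) = 0xEF33
s_2 = Round(s_1, k_1) = 0xD8CC
s_3 = Round(s_2, k_2) = 0x1EE4
s_4 = Round(s_3, k_3) = 0x3575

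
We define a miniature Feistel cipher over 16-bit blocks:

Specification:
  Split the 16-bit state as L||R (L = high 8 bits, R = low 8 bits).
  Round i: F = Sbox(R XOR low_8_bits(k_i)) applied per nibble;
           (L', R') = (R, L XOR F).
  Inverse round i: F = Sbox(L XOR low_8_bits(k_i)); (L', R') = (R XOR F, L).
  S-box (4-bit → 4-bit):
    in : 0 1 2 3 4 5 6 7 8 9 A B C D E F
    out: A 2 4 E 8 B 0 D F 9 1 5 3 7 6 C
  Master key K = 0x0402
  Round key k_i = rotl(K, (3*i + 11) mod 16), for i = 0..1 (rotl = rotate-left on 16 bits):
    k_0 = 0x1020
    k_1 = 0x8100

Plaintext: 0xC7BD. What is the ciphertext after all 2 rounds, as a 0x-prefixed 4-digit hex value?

s_0 = plaintext = 0xC7BD
s_1 = Round(s_0, k_0) = 0xBD50
s_2 = Round(s_1, k_1) = 0x5007

0x5007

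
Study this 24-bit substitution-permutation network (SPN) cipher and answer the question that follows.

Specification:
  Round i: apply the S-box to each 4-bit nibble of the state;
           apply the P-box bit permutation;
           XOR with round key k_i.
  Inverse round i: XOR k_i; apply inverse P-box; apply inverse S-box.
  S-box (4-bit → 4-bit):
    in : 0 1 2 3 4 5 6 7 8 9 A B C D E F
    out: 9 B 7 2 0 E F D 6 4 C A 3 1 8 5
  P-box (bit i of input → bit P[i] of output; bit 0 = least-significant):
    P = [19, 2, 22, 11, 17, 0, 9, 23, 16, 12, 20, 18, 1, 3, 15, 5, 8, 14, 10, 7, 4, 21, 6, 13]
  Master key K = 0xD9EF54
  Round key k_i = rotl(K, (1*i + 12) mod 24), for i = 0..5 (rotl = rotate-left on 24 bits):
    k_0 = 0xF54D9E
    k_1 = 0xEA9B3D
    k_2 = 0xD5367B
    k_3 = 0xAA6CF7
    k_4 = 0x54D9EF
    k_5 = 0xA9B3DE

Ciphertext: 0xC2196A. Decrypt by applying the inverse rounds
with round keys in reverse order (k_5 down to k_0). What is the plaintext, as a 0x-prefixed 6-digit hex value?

0xF2E616

s_0 = ciphertext = 0xC2196A
s_1 = InvRound(s_0, k_5) = 0x1EADF6
s_2 = InvRound(s_1, k_4) = 0x0833CF
s_3 = InvRound(s_2, k_3) = 0xC2B37E
s_4 = InvRound(s_3, k_2) = 0x4F97C3
s_5 = InvRound(s_4, k_1) = 0x2A10EB
s_6 = InvRound(s_5, k_0) = 0xF2E616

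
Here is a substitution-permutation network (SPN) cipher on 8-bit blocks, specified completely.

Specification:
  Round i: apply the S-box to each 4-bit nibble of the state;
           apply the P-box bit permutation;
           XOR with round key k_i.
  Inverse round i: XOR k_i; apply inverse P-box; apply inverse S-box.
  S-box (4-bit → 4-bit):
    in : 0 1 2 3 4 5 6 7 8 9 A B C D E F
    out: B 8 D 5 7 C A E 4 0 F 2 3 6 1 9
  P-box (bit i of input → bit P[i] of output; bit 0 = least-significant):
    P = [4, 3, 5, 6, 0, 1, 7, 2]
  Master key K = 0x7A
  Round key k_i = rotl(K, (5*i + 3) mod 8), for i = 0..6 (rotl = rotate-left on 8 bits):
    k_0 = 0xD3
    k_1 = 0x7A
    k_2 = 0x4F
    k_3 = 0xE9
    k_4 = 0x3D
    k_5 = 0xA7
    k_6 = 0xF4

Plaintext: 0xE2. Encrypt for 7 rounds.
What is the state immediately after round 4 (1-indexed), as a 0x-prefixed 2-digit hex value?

0x80

s_0 = plaintext = 0xE2
s_1 = Round(s_0, k_0) = 0xA2
s_2 = Round(s_1, k_1) = 0x8D
s_3 = Round(s_2, k_2) = 0xE7
s_4 = Round(s_3, k_3) = 0x80
s_5 = Round(s_4, k_4) = 0xE5
s_6 = Round(s_5, k_5) = 0xC6
s_7 = Round(s_6, k_6) = 0xBF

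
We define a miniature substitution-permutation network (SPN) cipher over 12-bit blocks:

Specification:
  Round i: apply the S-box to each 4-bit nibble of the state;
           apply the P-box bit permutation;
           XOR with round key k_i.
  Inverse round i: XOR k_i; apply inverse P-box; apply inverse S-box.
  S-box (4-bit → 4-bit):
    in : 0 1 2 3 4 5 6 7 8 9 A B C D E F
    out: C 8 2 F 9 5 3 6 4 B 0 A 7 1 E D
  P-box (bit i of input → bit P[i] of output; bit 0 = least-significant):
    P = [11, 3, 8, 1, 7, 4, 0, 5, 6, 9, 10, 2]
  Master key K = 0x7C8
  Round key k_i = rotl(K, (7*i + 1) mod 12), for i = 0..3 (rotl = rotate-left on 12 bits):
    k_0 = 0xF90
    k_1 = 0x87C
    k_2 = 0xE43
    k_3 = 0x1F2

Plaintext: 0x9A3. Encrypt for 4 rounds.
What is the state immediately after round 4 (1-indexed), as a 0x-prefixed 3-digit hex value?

0xE01

s_0 = plaintext = 0x9A3
s_1 = Round(s_0, k_0) = 0x4DE
s_2 = Round(s_1, k_1) = 0x9B2
s_3 = Round(s_2, k_2) = 0xC3F
s_4 = Round(s_3, k_3) = 0xE01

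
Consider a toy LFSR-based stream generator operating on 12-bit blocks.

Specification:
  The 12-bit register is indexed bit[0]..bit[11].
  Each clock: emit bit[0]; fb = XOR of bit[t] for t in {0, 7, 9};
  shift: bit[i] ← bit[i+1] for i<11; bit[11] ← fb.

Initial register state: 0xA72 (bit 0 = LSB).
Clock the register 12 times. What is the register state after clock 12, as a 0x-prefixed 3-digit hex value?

reg_0 = 0xA72
clock 1: out=0, reg = 0xD39
clock 2: out=1, reg = 0xE9C
clock 3: out=0, reg = 0x74E
clock 4: out=0, reg = 0xBA7
clock 5: out=1, reg = 0xDD3
clock 6: out=1, reg = 0x6E9
clock 7: out=1, reg = 0xB74
clock 8: out=0, reg = 0xDBA
clock 9: out=0, reg = 0xEDD
clock 10: out=1, reg = 0xF6E
clock 11: out=0, reg = 0xFB7
clock 12: out=1, reg = 0xFDB

0xFDB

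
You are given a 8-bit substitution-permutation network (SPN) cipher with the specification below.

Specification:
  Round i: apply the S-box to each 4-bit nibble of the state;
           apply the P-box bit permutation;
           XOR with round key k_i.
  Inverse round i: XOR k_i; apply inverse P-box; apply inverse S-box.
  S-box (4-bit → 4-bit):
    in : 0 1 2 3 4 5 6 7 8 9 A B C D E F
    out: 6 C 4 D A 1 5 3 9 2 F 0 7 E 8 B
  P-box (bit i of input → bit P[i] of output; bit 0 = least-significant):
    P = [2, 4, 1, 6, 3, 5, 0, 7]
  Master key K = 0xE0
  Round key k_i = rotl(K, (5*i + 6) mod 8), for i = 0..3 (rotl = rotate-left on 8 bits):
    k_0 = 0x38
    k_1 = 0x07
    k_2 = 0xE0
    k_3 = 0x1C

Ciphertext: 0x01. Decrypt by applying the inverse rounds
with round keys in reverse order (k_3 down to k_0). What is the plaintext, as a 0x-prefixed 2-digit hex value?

s_0 = ciphertext = 0x01
s_1 = InvRound(s_0, k_3) = 0x67
s_2 = InvRound(s_1, k_2) = 0x16
s_3 = InvRound(s_2, k_1) = 0x29
s_4 = InvRound(s_3, k_0) = 0x29

0x29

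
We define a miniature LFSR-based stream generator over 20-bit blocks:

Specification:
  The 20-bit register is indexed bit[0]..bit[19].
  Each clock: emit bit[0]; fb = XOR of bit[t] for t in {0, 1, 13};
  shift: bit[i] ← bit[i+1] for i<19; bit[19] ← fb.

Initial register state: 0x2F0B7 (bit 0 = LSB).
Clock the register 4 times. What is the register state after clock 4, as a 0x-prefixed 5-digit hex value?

0xB2F0B

reg_0 = 0x2F0B7
clock 1: out=1, reg = 0x9785B
clock 2: out=1, reg = 0xCBC2D
clock 3: out=1, reg = 0x65E16
clock 4: out=0, reg = 0xB2F0B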